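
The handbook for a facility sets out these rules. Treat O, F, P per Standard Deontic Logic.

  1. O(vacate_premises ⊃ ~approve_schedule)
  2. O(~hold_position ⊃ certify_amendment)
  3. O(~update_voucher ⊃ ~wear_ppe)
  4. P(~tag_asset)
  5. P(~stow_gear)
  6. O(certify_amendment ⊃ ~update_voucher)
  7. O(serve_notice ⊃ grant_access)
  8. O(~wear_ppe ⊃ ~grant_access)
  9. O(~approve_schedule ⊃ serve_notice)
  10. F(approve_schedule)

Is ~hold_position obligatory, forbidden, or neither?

Premise 10, F(approve_schedule), is equivalent to O(~approve_schedule).
With premise 9, O(~approve_schedule ⊃ serve_notice), the K-axiom yields O(serve_notice).
From O(serve_notice) and premise 7, O(serve_notice ⊃ grant_access), we obtain O(grant_access).
Premise 8, O(~wear_ppe ⊃ ~grant_access), contraposes to O(grant_access ⊃ wear_ppe); with O(grant_access) we get O(wear_ppe).
Premise 3 is O(~update_voucher ⊃ ~wear_ppe); contrapositively O(wear_ppe ⊃ update_voucher). Since O(wear_ppe) holds, K gives O(update_voucher).
Premise 6, O(certify_amendment ⊃ ~update_voucher), contraposes to O(update_voucher ⊃ ~certify_amendment); with O(update_voucher) we get O(~certify_amendment).
The contrapositive of premise 2 (O(~hold_position ⊃ certify_amendment)) is O(~certify_amendment ⊃ hold_position), and O(~certify_amendment) is already established, so O(hold_position).
Premises 1, 4, 5 do not contribute to this derivation.
Thus O(hold_position), which is F(~hold_position): ~hold_position is forbidden.

Forbidden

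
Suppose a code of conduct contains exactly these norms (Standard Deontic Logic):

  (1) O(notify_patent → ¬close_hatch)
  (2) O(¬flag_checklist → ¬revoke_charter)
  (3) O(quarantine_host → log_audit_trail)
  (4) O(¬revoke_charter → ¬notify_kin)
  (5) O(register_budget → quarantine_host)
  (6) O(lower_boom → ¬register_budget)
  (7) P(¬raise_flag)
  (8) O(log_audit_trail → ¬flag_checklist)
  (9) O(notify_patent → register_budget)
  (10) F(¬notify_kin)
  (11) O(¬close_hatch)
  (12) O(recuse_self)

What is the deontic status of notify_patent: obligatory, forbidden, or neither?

Forbidden

F(¬notify_kin) at premise 10 means O(notify_kin).
Premise 4 is O(¬revoke_charter → ¬notify_kin); contrapositively O(notify_kin → revoke_charter). Since O(notify_kin) holds, K gives O(revoke_charter).
Premise 2 is O(¬flag_checklist → ¬revoke_charter); contrapositively O(revoke_charter → flag_checklist). Since O(revoke_charter) holds, K gives O(flag_checklist).
The contrapositive of premise 8 (O(log_audit_trail → ¬flag_checklist)) is O(flag_checklist → ¬log_audit_trail), and O(flag_checklist) is already established, so O(¬log_audit_trail).
Premise 3, O(quarantine_host → log_audit_trail), contraposes to O(¬log_audit_trail → ¬quarantine_host); with O(¬log_audit_trail) we get O(¬quarantine_host).
Premise 5, O(register_budget → quarantine_host), contraposes to O(¬quarantine_host → ¬register_budget); with O(¬quarantine_host) we get O(¬register_budget).
The contrapositive of premise 9 (O(notify_patent → register_budget)) is O(¬register_budget → ¬notify_patent), and O(¬register_budget) is already established, so O(¬notify_patent).
Premises 1, 6, 7, 11, 12 do not contribute to this derivation.
Thus O(¬notify_patent), which is F(notify_patent): notify_patent is forbidden.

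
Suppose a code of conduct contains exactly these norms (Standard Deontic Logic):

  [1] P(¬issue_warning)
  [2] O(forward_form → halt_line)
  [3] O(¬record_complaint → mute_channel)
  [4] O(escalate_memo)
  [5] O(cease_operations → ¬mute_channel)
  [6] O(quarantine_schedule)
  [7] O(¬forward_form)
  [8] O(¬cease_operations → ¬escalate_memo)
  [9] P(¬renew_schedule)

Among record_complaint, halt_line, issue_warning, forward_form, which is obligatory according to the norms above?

Premise 4 states O(escalate_memo) outright.
Premise 8 is O(¬cease_operations → ¬escalate_memo); contrapositively O(escalate_memo → cease_operations). Since O(escalate_memo) holds, K gives O(cease_operations).
Applying K to premise 5 (O(cease_operations → ¬mute_channel)) and O(cease_operations) yields O(¬mute_channel).
Premise 3 is O(¬record_complaint → mute_channel); contrapositively O(¬mute_channel → record_complaint). Since O(¬mute_channel) holds, K gives O(record_complaint).
So O(record_complaint) holds — record_complaint is obligatory. None of the other listed options is made obligatory by any chain of premises.

record_complaint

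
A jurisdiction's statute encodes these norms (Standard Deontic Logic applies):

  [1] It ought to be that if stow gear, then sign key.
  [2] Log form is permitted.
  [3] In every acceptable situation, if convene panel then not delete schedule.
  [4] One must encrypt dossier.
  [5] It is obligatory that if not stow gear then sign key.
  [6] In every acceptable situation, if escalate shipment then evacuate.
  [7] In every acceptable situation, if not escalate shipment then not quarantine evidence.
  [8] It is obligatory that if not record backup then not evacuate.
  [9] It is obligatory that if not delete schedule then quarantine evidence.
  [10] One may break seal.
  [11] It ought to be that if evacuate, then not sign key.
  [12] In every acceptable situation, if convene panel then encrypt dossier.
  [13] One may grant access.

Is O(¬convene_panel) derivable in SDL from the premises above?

Yes

Premises 5 and 1 are O(¬stow_gear → sign_key) and O(stow_gear → sign_key); every ideal world satisfies ¬stow_gear or stow_gear, so in either case sign_key holds — hence O(sign_key).
Premise 11, O(evacuate → ¬sign_key), contraposes to O(sign_key → ¬evacuate); with O(sign_key) we get O(¬evacuate).
Premise 6 is O(escalate_shipment → evacuate); contrapositively O(¬evacuate → ¬escalate_shipment). Since O(¬evacuate) holds, K gives O(¬escalate_shipment).
Applying K to premise 7 (O(¬escalate_shipment → ¬quarantine_evidence)) and O(¬escalate_shipment) yields O(¬quarantine_evidence).
Premise 9, O(¬delete_schedule → quarantine_evidence), contraposes to O(¬quarantine_evidence → delete_schedule); with O(¬quarantine_evidence) we get O(delete_schedule).
The contrapositive of premise 3 (O(convene_panel → ¬delete_schedule)) is O(delete_schedule → ¬convene_panel), and O(delete_schedule) is already established, so O(¬convene_panel).
Premises 2, 4, 8, 10, 12, 13 do not contribute to this derivation.
So O(¬convene_panel) follows.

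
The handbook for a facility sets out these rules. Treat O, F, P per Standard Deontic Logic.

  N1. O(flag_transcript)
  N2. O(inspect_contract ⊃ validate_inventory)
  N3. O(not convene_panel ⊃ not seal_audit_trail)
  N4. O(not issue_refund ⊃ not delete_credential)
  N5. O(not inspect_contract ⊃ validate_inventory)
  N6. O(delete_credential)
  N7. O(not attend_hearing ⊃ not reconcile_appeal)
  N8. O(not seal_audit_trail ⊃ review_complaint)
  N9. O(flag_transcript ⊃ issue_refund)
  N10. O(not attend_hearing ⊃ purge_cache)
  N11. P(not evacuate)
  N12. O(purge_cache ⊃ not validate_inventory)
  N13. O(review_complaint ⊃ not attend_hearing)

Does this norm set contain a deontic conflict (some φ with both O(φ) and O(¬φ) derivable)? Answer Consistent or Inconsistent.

Premise 4 is O(not issue_refund ⊃ not delete_credential), but O(not issue_refund) is not derivable from the premises, so it does not yield O(not delete_credential).
So O(not delete_credential) is not derivable, and the apparent clash with O(delete_credential) does not arise.
A world satisfying every obligation exists (e.g. attend_hearing=true, convene_panel=true, delete_credential=true, evacuate=false, flag_transcript=true, inspect_contract=false, issue_refund=true, purge_cache=false, reconcile_appeal=false, review_complaint=false, seal_audit_trail=true, validate_inventory=true); no atom is both obligatory and forbidden, so the set is consistent.

Consistent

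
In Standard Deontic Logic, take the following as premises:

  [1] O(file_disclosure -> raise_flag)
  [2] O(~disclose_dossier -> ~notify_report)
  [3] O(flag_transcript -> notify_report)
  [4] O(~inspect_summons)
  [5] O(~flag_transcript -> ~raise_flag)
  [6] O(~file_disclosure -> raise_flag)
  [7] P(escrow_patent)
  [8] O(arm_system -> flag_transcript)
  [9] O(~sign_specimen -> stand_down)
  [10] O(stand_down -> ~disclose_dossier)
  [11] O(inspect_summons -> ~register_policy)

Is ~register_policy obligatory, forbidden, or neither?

Premise 11 is O(inspect_summons -> ~register_policy), but O(inspect_summons) is not derivable from the premises, so it does not yield O(~register_policy).
No premise or chain of K-axiom applications forces O(~register_policy), and none forces O(register_policy). So ~register_policy is neither obligatory nor forbidden under these norms.

Neither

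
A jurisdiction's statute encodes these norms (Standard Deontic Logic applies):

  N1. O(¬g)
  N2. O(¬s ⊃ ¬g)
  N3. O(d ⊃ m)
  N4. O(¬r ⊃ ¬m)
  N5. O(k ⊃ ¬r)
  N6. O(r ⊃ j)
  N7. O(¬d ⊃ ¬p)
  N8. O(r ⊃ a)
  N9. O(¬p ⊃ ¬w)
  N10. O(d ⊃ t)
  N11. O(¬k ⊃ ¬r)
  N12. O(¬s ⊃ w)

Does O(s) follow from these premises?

Premises 11 and 5 are O(¬k ⊃ ¬r) and O(k ⊃ ¬r); every ideal world satisfies ¬k or k, so in either case ¬r holds — hence O(¬r).
Premise 4 is O(¬r ⊃ ¬m); since O(¬r), deontic closure gives O(¬m).
Premise 3, O(d ⊃ m), contraposes to O(¬m ⊃ ¬d); with O(¬m) we get O(¬d).
With premise 7, O(¬d ⊃ ¬p), the K-axiom yields O(¬p).
From O(¬p) and premise 9, O(¬p ⊃ ¬w), we obtain O(¬w).
Premise 12 is O(¬s ⊃ w); contrapositively O(¬w ⊃ s). Since O(¬w) holds, K gives O(s).
Premises 1, 2, 6, 8, 10 do not contribute to this derivation.
So O(s) follows.

Yes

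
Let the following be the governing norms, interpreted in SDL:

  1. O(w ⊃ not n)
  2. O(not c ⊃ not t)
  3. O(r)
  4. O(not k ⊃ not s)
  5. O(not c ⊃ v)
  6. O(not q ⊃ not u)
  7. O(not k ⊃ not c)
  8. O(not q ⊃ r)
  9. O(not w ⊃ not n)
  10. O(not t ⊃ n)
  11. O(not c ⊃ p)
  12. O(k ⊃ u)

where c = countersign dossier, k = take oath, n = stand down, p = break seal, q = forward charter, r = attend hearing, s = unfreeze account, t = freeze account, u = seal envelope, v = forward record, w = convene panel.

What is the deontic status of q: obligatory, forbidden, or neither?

Premises 1 and 9 cover both cases: O(w ⊃ not n) and O(not w ⊃ not n). Since w ∨ not w is a tautology, O(not n) follows.
Premise 10, O(not t ⊃ n), contraposes to O(not n ⊃ t); with O(not n) we get O(t).
Premise 2 is O(not c ⊃ not t); contrapositively O(t ⊃ c). Since O(t) holds, K gives O(c).
Premise 7 is O(not k ⊃ not c); contrapositively O(c ⊃ k). Since O(c) holds, K gives O(k).
From O(k) and premise 12, O(k ⊃ u), we obtain O(u).
The contrapositive of premise 6 (O(not q ⊃ not u)) is O(u ⊃ q), and O(u) is already established, so O(q).
Premises 3, 4, 5, 8, 11 do not contribute to this derivation.
Hence q is obligatory.

Obligatory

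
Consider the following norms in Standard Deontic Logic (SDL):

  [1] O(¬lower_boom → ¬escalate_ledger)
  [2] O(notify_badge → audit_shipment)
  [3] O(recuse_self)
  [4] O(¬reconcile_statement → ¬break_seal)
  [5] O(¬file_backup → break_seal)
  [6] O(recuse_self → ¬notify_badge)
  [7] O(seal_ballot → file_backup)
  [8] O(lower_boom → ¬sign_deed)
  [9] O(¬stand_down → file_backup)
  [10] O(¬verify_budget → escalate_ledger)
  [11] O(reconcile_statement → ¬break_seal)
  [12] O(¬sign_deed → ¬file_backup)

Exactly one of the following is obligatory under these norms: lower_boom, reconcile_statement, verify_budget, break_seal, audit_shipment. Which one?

verify_budget

Premises 11 and 4 cover both cases: O(reconcile_statement → ¬break_seal) and O(¬reconcile_statement → ¬break_seal). Since reconcile_statement ∨ ¬reconcile_statement is a tautology, O(¬break_seal) follows.
Premise 5, O(¬file_backup → break_seal), contraposes to O(¬break_seal → file_backup); with O(¬break_seal) we get O(file_backup).
Premise 12, O(¬sign_deed → ¬file_backup), contraposes to O(file_backup → sign_deed); with O(file_backup) we get O(sign_deed).
Premise 8 is O(lower_boom → ¬sign_deed); contrapositively O(sign_deed → ¬lower_boom). Since O(sign_deed) holds, K gives O(¬lower_boom).
From O(¬lower_boom) and premise 1, O(¬lower_boom → ¬escalate_ledger), we obtain O(¬escalate_ledger).
Premise 10, O(¬verify_budget → escalate_ledger), contraposes to O(¬escalate_ledger → verify_budget); with O(¬escalate_ledger) we get O(verify_budget).
So O(verify_budget) holds — verify_budget is obligatory. None of the other listed options is made obligatory by any chain of premises.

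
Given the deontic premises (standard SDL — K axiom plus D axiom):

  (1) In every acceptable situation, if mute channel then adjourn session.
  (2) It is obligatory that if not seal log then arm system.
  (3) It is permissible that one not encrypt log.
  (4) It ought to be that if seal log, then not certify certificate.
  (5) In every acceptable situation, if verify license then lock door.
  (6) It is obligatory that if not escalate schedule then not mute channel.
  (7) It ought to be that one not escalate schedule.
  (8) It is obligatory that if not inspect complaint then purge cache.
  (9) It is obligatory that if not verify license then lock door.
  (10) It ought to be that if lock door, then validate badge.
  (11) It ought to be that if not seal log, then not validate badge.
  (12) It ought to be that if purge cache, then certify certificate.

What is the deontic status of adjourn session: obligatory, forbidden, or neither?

Premise 1 is O(mute_channel → adjourn_session), but O(mute_channel) is not derivable from the premises, so it does not yield O(adjourn_session).
No premise or chain of K-axiom applications forces O(adjourn_session), and none forces O(¬adjourn_session). So adjourn_session is neither obligatory nor forbidden under these norms.

Neither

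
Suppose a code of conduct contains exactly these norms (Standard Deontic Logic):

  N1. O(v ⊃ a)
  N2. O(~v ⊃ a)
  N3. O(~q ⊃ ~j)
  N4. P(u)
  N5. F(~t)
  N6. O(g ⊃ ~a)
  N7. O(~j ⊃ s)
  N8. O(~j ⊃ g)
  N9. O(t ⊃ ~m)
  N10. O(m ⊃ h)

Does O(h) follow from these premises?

No

Premise 10 is O(m ⊃ h), but O(m) is not derivable from the premises, so it does not yield O(h).
No other premise forces O(h). An ideal world satisfying every premise can still have h false, so O(h) is not derivable.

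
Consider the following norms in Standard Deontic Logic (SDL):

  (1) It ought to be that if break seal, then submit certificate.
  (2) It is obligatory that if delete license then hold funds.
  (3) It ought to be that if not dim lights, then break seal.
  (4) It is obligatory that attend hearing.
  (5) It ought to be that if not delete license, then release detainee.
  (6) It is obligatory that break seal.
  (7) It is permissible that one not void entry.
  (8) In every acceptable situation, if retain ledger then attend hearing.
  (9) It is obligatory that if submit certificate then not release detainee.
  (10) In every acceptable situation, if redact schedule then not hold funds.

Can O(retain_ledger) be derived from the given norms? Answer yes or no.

No

Premise 8 is O(retain_ledger → attend_hearing); even if O(attend_hearing) held, inferring O(retain_ledger) would be affirming the consequent — invalid.
No other premise forces O(retain_ledger). An ideal world satisfying every premise can still have retain_ledger false, so O(retain_ledger) is not derivable.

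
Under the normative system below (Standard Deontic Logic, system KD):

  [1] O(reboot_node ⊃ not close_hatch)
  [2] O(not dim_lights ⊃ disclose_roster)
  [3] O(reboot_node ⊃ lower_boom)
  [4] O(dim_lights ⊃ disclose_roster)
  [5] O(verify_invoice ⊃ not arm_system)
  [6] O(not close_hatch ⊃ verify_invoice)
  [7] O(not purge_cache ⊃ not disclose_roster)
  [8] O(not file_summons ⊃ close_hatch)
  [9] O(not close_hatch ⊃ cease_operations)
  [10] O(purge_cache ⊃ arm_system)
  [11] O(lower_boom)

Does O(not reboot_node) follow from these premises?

Yes

Premises 2 and 4 cover both cases: O(not dim_lights ⊃ disclose_roster) and O(dim_lights ⊃ disclose_roster). Since not dim_lights ∨ dim_lights is a tautology, O(disclose_roster) follows.
Premise 7 is O(not purge_cache ⊃ not disclose_roster); contrapositively O(disclose_roster ⊃ purge_cache). Since O(disclose_roster) holds, K gives O(purge_cache).
With premise 10, O(purge_cache ⊃ arm_system), the K-axiom yields O(arm_system).
Premise 5 is O(verify_invoice ⊃ not arm_system); contrapositively O(arm_system ⊃ not verify_invoice). Since O(arm_system) holds, K gives O(not verify_invoice).
The contrapositive of premise 6 (O(not close_hatch ⊃ verify_invoice)) is O(not verify_invoice ⊃ close_hatch), and O(not verify_invoice) is already established, so O(close_hatch).
Premise 1 is O(reboot_node ⊃ not close_hatch); contrapositively O(close_hatch ⊃ not reboot_node). Since O(close_hatch) holds, K gives O(not reboot_node).
Premises 3, 8, 9, 11 do not contribute to this derivation.
So O(not reboot_node) follows.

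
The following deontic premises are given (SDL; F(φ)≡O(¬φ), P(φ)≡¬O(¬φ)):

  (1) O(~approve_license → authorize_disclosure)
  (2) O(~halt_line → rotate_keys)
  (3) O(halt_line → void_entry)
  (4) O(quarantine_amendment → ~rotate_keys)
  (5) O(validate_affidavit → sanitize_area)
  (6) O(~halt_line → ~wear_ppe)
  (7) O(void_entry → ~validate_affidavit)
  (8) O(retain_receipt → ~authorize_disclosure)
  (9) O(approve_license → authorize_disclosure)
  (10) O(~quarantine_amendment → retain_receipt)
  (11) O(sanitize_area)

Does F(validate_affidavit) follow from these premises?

Yes

By case analysis on approve_license: premise 9 gives O(approve_license → authorize_disclosure) and premise 1 gives O(~approve_license → authorize_disclosure), so O(authorize_disclosure) either way.
Premise 8, O(retain_receipt → ~authorize_disclosure), contraposes to O(authorize_disclosure → ~retain_receipt); with O(authorize_disclosure) we get O(~retain_receipt).
The contrapositive of premise 10 (O(~quarantine_amendment → retain_receipt)) is O(~retain_receipt → quarantine_amendment), and O(~retain_receipt) is already established, so O(quarantine_amendment).
Applying K to premise 4 (O(quarantine_amendment → ~rotate_keys)) and O(quarantine_amendment) yields O(~rotate_keys).
Premise 2 is O(~halt_line → rotate_keys); contrapositively O(~rotate_keys → halt_line). Since O(~rotate_keys) holds, K gives O(halt_line).
Premise 3 is O(halt_line → void_entry); since O(halt_line), deontic closure gives O(void_entry).
From O(void_entry) and premise 7, O(void_entry → ~validate_affidavit), we obtain O(~validate_affidavit).
Premises 5, 6, 11 do not contribute to this derivation.
So O(~validate_affidavit) holds, i.e. F(validate_affidavit). The claim follows.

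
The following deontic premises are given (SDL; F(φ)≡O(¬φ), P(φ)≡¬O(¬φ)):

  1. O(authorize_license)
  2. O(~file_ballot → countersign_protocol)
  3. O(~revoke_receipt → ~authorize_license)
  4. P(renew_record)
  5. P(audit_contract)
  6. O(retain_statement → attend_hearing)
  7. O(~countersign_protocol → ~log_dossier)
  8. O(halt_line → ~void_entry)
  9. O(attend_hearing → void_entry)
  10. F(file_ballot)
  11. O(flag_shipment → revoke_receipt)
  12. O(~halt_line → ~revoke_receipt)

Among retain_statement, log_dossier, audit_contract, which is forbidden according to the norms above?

From premise 1 we have O(authorize_license).
The contrapositive of premise 3 (O(~revoke_receipt → ~authorize_license)) is O(authorize_license → revoke_receipt), and O(authorize_license) is already established, so O(revoke_receipt).
Premise 12 is O(~halt_line → ~revoke_receipt); contrapositively O(revoke_receipt → halt_line). Since O(revoke_receipt) holds, K gives O(halt_line).
With premise 8, O(halt_line → ~void_entry), the K-axiom yields O(~void_entry).
The contrapositive of premise 9 (O(attend_hearing → void_entry)) is O(~void_entry → ~attend_hearing), and O(~void_entry) is already established, so O(~attend_hearing).
Premise 6, O(retain_statement → attend_hearing), contraposes to O(~attend_hearing → ~retain_statement); with O(~attend_hearing) we get O(~retain_statement).
So O(~retain_statement) holds, i.e. retain_statement is forbidden. None of the other listed options is forbidden under the premises.

retain_statement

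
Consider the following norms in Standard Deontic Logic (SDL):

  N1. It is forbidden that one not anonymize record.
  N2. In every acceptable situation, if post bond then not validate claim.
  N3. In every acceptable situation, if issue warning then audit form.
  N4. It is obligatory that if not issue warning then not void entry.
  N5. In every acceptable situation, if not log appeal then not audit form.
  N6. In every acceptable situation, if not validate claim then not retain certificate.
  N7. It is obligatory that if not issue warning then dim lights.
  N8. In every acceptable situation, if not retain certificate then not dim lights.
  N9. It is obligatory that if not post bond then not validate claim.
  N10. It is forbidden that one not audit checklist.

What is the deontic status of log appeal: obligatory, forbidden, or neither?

Obligatory

Premises 9 and 2 cover both cases: O(¬post_bond → ¬validate_claim) and O(post_bond → ¬validate_claim). Since ¬post_bond ∨ post_bond is a tautology, O(¬validate_claim) follows.
From O(¬validate_claim) and premise 6, O(¬validate_claim → ¬retain_certificate), we obtain O(¬retain_certificate).
With premise 8, O(¬retain_certificate → ¬dim_lights), the K-axiom yields O(¬dim_lights).
Premise 7, O(¬issue_warning → dim_lights), contraposes to O(¬dim_lights → issue_warning); with O(¬dim_lights) we get O(issue_warning).
Applying K to premise 3 (O(issue_warning → audit_form)) and O(issue_warning) yields O(audit_form).
Premise 5, O(¬log_appeal → ¬audit_form), contraposes to O(audit_form → log_appeal); with O(audit_form) we get O(log_appeal).
Premises 1, 4, 10 do not contribute to this derivation.
Hence log_appeal is obligatory.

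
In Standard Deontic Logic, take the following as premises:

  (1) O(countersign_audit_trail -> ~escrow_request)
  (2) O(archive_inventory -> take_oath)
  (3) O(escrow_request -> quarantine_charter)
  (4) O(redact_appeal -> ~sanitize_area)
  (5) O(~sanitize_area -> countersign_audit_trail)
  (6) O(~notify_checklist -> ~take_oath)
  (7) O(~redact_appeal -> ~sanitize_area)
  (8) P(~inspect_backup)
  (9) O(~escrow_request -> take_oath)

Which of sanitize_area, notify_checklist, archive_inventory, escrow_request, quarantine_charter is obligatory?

By case analysis on redact_appeal: premise 4 gives O(redact_appeal -> ~sanitize_area) and premise 7 gives O(~redact_appeal -> ~sanitize_area), so O(~sanitize_area) either way.
Premise 5 is O(~sanitize_area -> countersign_audit_trail); since O(~sanitize_area), deontic closure gives O(countersign_audit_trail).
Premise 1 is O(countersign_audit_trail -> ~escrow_request); since O(countersign_audit_trail), deontic closure gives O(~escrow_request).
Premise 9 is O(~escrow_request -> take_oath); since O(~escrow_request), deontic closure gives O(take_oath).
The contrapositive of premise 6 (O(~notify_checklist -> ~take_oath)) is O(take_oath -> notify_checklist), and O(take_oath) is already established, so O(notify_checklist).
So O(notify_checklist) holds — notify_checklist is obligatory. None of the other listed options is made obligatory by any chain of premises.

notify_checklist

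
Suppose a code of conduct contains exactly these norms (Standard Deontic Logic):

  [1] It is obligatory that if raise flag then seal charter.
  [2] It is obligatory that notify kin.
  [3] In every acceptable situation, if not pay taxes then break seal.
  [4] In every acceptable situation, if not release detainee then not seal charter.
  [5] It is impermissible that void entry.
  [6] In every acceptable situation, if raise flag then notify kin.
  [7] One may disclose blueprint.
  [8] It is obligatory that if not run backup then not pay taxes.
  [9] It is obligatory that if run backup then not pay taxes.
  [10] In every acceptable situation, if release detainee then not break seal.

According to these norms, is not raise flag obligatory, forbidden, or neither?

Premises 9 and 8 are O(run_backup → ¬pay_taxes) and O(¬run_backup → ¬pay_taxes); every ideal world satisfies run_backup or ¬run_backup, so in either case ¬pay_taxes holds — hence O(¬pay_taxes).
From O(¬pay_taxes) and premise 3, O(¬pay_taxes → break_seal), we obtain O(break_seal).
The contrapositive of premise 10 (O(release_detainee → ¬break_seal)) is O(break_seal → ¬release_detainee), and O(break_seal) is already established, so O(¬release_detainee).
From O(¬release_detainee) and premise 4, O(¬release_detainee → ¬seal_charter), we obtain O(¬seal_charter).
Premise 1 is O(raise_flag → seal_charter); contrapositively O(¬seal_charter → ¬raise_flag). Since O(¬seal_charter) holds, K gives O(¬raise_flag).
Premises 2, 5, 6, 7 do not contribute to this derivation.
Hence ¬raise_flag is obligatory.

Obligatory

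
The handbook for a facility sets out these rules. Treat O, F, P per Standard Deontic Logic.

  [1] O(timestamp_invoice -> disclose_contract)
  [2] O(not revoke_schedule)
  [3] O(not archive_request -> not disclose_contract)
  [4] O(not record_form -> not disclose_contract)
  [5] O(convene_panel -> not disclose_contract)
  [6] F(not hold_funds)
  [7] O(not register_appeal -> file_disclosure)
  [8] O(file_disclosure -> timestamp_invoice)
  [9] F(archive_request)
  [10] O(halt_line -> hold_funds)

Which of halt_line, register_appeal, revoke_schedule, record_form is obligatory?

Premise 9 is F(archive_request), i.e. O(not archive_request).
With premise 3, O(not archive_request -> not disclose_contract), the K-axiom yields O(not disclose_contract).
The contrapositive of premise 1 (O(timestamp_invoice -> disclose_contract)) is O(not disclose_contract -> not timestamp_invoice), and O(not disclose_contract) is already established, so O(not timestamp_invoice).
The contrapositive of premise 8 (O(file_disclosure -> timestamp_invoice)) is O(not timestamp_invoice -> not file_disclosure), and O(not timestamp_invoice) is already established, so O(not file_disclosure).
Premise 7, O(not register_appeal -> file_disclosure), contraposes to O(not file_disclosure -> register_appeal); with O(not file_disclosure) we get O(register_appeal).
So O(register_appeal) holds — register_appeal is obligatory. None of the other listed options is made obligatory by any chain of premises.

register_appeal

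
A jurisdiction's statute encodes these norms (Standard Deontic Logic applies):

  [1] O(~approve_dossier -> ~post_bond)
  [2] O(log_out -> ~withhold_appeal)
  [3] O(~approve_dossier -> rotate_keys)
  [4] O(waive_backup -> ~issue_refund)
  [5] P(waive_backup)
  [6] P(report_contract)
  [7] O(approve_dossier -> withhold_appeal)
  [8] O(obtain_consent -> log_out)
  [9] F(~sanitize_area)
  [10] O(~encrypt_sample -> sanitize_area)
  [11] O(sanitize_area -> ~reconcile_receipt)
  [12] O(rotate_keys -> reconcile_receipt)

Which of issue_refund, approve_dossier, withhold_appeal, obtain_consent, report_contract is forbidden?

Premise 9 is F(~sanitize_area), i.e. O(sanitize_area).
With premise 11, O(sanitize_area -> ~reconcile_receipt), the K-axiom yields O(~reconcile_receipt).
Premise 12 is O(rotate_keys -> reconcile_receipt); contrapositively O(~reconcile_receipt -> ~rotate_keys). Since O(~reconcile_receipt) holds, K gives O(~rotate_keys).
The contrapositive of premise 3 (O(~approve_dossier -> rotate_keys)) is O(~rotate_keys -> approve_dossier), and O(~rotate_keys) is already established, so O(approve_dossier).
From O(approve_dossier) and premise 7, O(approve_dossier -> withhold_appeal), we obtain O(withhold_appeal).
Premise 2, O(log_out -> ~withhold_appeal), contraposes to O(withhold_appeal -> ~log_out); with O(withhold_appeal) we get O(~log_out).
Premise 8 is O(obtain_consent -> log_out); contrapositively O(~log_out -> ~obtain_consent). Since O(~log_out) holds, K gives O(~obtain_consent).
So O(~obtain_consent) holds, i.e. obtain_consent is forbidden. None of the other listed options is forbidden under the premises.

obtain_consent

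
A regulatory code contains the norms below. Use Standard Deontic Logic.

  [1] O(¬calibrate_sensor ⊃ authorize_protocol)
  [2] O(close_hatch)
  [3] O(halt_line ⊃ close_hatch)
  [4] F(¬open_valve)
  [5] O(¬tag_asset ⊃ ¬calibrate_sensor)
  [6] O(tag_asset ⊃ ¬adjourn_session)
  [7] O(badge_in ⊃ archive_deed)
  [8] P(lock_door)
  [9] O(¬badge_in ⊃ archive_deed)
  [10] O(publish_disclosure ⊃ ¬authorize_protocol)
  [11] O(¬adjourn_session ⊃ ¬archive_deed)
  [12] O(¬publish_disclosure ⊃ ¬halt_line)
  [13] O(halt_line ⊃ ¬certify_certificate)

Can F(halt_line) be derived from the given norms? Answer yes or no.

Yes

By case analysis on badge_in: premise 7 gives O(badge_in ⊃ archive_deed) and premise 9 gives O(¬badge_in ⊃ archive_deed), so O(archive_deed) either way.
Premise 11, O(¬adjourn_session ⊃ ¬archive_deed), contraposes to O(archive_deed ⊃ adjourn_session); with O(archive_deed) we get O(adjourn_session).
The contrapositive of premise 6 (O(tag_asset ⊃ ¬adjourn_session)) is O(adjourn_session ⊃ ¬tag_asset), and O(adjourn_session) is already established, so O(¬tag_asset).
Premise 5 is O(¬tag_asset ⊃ ¬calibrate_sensor); since O(¬tag_asset), deontic closure gives O(¬calibrate_sensor).
From O(¬calibrate_sensor) and premise 1, O(¬calibrate_sensor ⊃ authorize_protocol), we obtain O(authorize_protocol).
The contrapositive of premise 10 (O(publish_disclosure ⊃ ¬authorize_protocol)) is O(authorize_protocol ⊃ ¬publish_disclosure), and O(authorize_protocol) is already established, so O(¬publish_disclosure).
With premise 12, O(¬publish_disclosure ⊃ ¬halt_line), the K-axiom yields O(¬halt_line).
Premises 2, 3, 4, 8, 13 do not contribute to this derivation.
So O(¬halt_line) holds, i.e. F(halt_line). The claim follows.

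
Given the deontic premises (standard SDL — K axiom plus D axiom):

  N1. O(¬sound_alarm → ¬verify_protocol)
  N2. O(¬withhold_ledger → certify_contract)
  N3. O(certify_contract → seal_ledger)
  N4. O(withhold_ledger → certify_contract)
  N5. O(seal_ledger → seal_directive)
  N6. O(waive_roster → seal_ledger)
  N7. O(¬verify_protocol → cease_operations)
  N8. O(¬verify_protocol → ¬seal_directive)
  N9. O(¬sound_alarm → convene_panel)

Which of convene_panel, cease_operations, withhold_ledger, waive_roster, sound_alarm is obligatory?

sound_alarm

By case analysis on ¬withhold_ledger: premise 2 gives O(¬withhold_ledger → certify_contract) and premise 4 gives O(withhold_ledger → certify_contract), so O(certify_contract) either way.
Applying K to premise 3 (O(certify_contract → seal_ledger)) and O(certify_contract) yields O(seal_ledger).
Premise 5 is O(seal_ledger → seal_directive); since O(seal_ledger), deontic closure gives O(seal_directive).
Premise 8, O(¬verify_protocol → ¬seal_directive), contraposes to O(seal_directive → verify_protocol); with O(seal_directive) we get O(verify_protocol).
Premise 1, O(¬sound_alarm → ¬verify_protocol), contraposes to O(verify_protocol → sound_alarm); with O(verify_protocol) we get O(sound_alarm).
So O(sound_alarm) holds — sound_alarm is obligatory. None of the other listed options is made obligatory by any chain of premises.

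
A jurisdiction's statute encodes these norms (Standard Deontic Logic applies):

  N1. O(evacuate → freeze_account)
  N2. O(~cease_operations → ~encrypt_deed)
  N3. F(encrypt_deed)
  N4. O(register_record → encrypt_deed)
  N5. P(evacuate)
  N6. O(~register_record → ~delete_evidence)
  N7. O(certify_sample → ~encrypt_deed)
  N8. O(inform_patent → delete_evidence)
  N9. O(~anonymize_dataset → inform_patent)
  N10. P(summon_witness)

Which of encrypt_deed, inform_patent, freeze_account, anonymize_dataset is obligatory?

anonymize_dataset

Premise 3 is F(encrypt_deed), i.e. O(~encrypt_deed).
Premise 4, O(register_record → encrypt_deed), contraposes to O(~encrypt_deed → ~register_record); with O(~encrypt_deed) we get O(~register_record).
Premise 6 is O(~register_record → ~delete_evidence); since O(~register_record), deontic closure gives O(~delete_evidence).
Premise 8 is O(inform_patent → delete_evidence); contrapositively O(~delete_evidence → ~inform_patent). Since O(~delete_evidence) holds, K gives O(~inform_patent).
Premise 9 is O(~anonymize_dataset → inform_patent); contrapositively O(~inform_patent → anonymize_dataset). Since O(~inform_patent) holds, K gives O(anonymize_dataset).
So O(anonymize_dataset) holds — anonymize_dataset is obligatory. None of the other listed options is made obligatory by any chain of premises.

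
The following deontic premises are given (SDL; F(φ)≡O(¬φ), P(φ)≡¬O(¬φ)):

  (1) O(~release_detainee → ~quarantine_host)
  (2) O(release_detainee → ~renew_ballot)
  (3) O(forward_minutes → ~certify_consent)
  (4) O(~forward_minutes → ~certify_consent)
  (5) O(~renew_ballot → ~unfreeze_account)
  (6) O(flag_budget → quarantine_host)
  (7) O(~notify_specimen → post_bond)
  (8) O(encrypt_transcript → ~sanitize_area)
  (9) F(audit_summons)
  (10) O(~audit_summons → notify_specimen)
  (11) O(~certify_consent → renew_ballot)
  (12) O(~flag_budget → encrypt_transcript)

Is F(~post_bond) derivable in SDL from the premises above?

Premise 7 is O(~notify_specimen → post_bond), but O(~notify_specimen) is not derivable from the premises, so it does not yield O(post_bond).
No other premise forces O(post_bond). An ideal world satisfying every premise can still have ~post_bond true, so F(~post_bond) is not derivable.

No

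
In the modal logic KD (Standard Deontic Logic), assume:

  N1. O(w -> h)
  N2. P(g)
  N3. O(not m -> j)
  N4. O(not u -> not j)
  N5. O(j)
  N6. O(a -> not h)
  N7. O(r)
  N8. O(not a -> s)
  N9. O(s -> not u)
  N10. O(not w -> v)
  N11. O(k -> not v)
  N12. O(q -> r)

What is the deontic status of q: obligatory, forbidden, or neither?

Premise 12 is O(q -> r); even if O(r) held, inferring O(q) would be affirming the consequent — invalid.
No premise or chain of K-axiom applications forces O(q), and none forces O(not q). So q is neither obligatory nor forbidden under these norms.

Neither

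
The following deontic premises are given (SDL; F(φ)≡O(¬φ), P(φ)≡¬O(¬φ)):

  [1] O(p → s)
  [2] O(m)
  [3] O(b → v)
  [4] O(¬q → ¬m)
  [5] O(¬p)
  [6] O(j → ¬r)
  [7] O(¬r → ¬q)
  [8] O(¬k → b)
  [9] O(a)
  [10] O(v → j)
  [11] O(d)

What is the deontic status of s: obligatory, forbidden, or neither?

Premise 1 is O(p → s), but O(p) is not derivable from the premises, so it does not yield O(s).
No premise or chain of K-axiom applications forces O(s), and none forces O(¬s). So s is neither obligatory nor forbidden under these norms.

Neither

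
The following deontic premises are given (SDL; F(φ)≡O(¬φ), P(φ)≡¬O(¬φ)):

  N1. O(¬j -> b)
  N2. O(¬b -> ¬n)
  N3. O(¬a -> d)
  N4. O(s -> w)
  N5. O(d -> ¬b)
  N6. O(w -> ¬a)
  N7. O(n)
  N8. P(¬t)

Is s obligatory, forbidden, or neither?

From premise 7 we have O(n).
Premise 2 is O(¬b -> ¬n); contrapositively O(n -> b). Since O(n) holds, K gives O(b).
Premise 5 is O(d -> ¬b); contrapositively O(b -> ¬d). Since O(b) holds, K gives O(¬d).
The contrapositive of premise 3 (O(¬a -> d)) is O(¬d -> a), and O(¬d) is already established, so O(a).
The contrapositive of premise 6 (O(w -> ¬a)) is O(a -> ¬w), and O(a) is already established, so O(¬w).
Premise 4, O(s -> w), contraposes to O(¬w -> ¬s); with O(¬w) we get O(¬s).
Premises 1, 8 do not contribute to this derivation.
Thus O(¬s), which is F(s): s is forbidden.

Forbidden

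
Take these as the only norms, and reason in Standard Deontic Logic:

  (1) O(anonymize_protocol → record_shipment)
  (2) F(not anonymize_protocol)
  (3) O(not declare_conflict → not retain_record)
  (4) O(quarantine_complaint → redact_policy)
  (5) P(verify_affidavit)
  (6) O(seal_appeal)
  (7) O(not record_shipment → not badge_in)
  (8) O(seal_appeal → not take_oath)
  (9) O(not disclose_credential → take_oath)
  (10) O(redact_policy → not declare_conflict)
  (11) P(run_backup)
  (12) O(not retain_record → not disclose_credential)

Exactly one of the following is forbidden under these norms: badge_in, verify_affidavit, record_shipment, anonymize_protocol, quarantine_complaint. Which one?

Premise 6 gives O(seal_appeal).
With premise 8, O(seal_appeal → not take_oath), the K-axiom yields O(not take_oath).
Premise 9 is O(not disclose_credential → take_oath); contrapositively O(not take_oath → disclose_credential). Since O(not take_oath) holds, K gives O(disclose_credential).
Premise 12 is O(not retain_record → not disclose_credential); contrapositively O(disclose_credential → retain_record). Since O(disclose_credential) holds, K gives O(retain_record).
Premise 3, O(not declare_conflict → not retain_record), contraposes to O(retain_record → declare_conflict); with O(retain_record) we get O(declare_conflict).
Premise 10 is O(redact_policy → not declare_conflict); contrapositively O(declare_conflict → not redact_policy). Since O(declare_conflict) holds, K gives O(not redact_policy).
The contrapositive of premise 4 (O(quarantine_complaint → redact_policy)) is O(not redact_policy → not quarantine_complaint), and O(not redact_policy) is already established, so O(not quarantine_complaint).
So O(not quarantine_complaint) holds, i.e. quarantine_complaint is forbidden. None of the other listed options is forbidden under the premises.

quarantine_complaint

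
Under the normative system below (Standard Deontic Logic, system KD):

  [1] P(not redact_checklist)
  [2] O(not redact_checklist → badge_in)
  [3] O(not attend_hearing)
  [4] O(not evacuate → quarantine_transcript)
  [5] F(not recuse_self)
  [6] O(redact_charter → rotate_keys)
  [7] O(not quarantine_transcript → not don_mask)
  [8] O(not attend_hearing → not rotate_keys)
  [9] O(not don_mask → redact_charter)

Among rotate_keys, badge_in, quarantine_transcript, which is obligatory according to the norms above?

quarantine_transcript

Premise 3 gives O(not attend_hearing).
With premise 8, O(not attend_hearing → not rotate_keys), the K-axiom yields O(not rotate_keys).
Premise 6 is O(redact_charter → rotate_keys); contrapositively O(not rotate_keys → not redact_charter). Since O(not rotate_keys) holds, K gives O(not redact_charter).
The contrapositive of premise 9 (O(not don_mask → redact_charter)) is O(not redact_charter → don_mask), and O(not redact_charter) is already established, so O(don_mask).
The contrapositive of premise 7 (O(not quarantine_transcript → not don_mask)) is O(don_mask → quarantine_transcript), and O(don_mask) is already established, so O(quarantine_transcript).
So O(quarantine_transcript) holds — quarantine_transcript is obligatory. None of the other listed options is made obligatory by any chain of premises.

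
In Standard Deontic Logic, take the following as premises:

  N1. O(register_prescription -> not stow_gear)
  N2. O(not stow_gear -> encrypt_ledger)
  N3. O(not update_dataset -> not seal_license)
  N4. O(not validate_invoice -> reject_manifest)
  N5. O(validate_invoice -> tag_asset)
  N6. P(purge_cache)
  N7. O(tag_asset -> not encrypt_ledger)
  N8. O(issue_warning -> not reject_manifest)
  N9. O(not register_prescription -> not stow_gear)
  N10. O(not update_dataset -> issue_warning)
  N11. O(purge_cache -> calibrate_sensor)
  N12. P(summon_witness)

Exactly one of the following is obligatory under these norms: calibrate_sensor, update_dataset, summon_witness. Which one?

update_dataset

Premises 9 and 1 cover both cases: O(not register_prescription -> not stow_gear) and O(register_prescription -> not stow_gear). Since not register_prescription ∨ register_prescription is a tautology, O(not stow_gear) follows.
With premise 2, O(not stow_gear -> encrypt_ledger), the K-axiom yields O(encrypt_ledger).
Premise 7, O(tag_asset -> not encrypt_ledger), contraposes to O(encrypt_ledger -> not tag_asset); with O(encrypt_ledger) we get O(not tag_asset).
Premise 5, O(validate_invoice -> tag_asset), contraposes to O(not tag_asset -> not validate_invoice); with O(not tag_asset) we get O(not validate_invoice).
With premise 4, O(not validate_invoice -> reject_manifest), the K-axiom yields O(reject_manifest).
The contrapositive of premise 8 (O(issue_warning -> not reject_manifest)) is O(reject_manifest -> not issue_warning), and O(reject_manifest) is already established, so O(not issue_warning).
The contrapositive of premise 10 (O(not update_dataset -> issue_warning)) is O(not issue_warning -> update_dataset), and O(not issue_warning) is already established, so O(update_dataset).
So O(update_dataset) holds — update_dataset is obligatory. None of the other listed options is made obligatory by any chain of premises.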